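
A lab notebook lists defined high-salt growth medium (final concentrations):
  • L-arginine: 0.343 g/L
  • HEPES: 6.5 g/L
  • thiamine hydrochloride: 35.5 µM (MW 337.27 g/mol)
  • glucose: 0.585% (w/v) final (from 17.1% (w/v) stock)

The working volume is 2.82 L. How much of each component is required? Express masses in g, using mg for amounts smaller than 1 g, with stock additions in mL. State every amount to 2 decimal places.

L-arginine 967.26 mg; HEPES 18.33 g; thiamine hydrochloride 33.76 mg; glucose 96.47 mL

Scale factor relative to 1 L: 2.82.
L-arginine: 0.343 g/L × 2.82 L = 0.96726 g = 967.26 mg
HEPES: 6.5 g/L × 2.82 L = 18.33 g
thiamine hydrochloride: 35.5 µmol/L × 337.27 g/mol × 2.82 L ÷ 1000 = 33.76 mg
glucose: C1V1 = C2V2 → 0.585% ÷ 17.1% × 2820 mL = 96.47 mL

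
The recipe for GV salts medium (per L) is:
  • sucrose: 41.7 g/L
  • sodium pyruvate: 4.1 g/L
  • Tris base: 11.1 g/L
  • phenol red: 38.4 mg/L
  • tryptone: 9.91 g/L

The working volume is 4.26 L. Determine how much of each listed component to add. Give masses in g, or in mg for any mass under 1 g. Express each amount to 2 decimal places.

Working volume: 4.26 L.
sucrose: 41.7 g/L × 4.26 L = 177.64 g
sodium pyruvate: 4.1 g/L × 4.26 L = 17.47 g
Tris base: 11.1 g/L × 4.26 L = 47.29 g
phenol red: 38.4 mg/L × 4.26 L = 163.58 mg
tryptone: 9.91 g/L × 4.26 L = 42.22 g

sucrose 177.64 g; sodium pyruvate 17.47 g; Tris base 47.29 g; phenol red 163.58 mg; tryptone 42.22 g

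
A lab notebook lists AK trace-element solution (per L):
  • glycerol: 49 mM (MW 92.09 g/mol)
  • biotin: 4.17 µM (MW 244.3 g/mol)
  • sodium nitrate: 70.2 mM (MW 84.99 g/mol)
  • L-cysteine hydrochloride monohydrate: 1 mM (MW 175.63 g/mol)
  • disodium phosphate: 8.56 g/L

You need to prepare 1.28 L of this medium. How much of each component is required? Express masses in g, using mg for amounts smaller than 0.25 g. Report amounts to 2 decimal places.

Working volume: 1.28 L.
glycerol: 49 mmol/L × 92.09 g/mol × 1.28 L ÷ 1000 = 5.78 g
biotin: 4.17 µmol/L × 244.3 g/mol × 1.28 L ÷ 1000 = 1.30 mg
sodium nitrate: 70.2 mmol/L × 84.99 g/mol × 1.28 L ÷ 1000 = 7.64 g
L-cysteine hydrochloride monohydrate: 1 mmol/L × 175.63 mg/mmol × 1.28 L = 224.81 mg
disodium phosphate: 8.56 g/L × 1.28 L = 10.96 g

glycerol 5.78 g; biotin 1.30 mg; sodium nitrate 7.64 g; L-cysteine hydrochloride monohydrate 224.81 mg; disodium phosphate 10.96 g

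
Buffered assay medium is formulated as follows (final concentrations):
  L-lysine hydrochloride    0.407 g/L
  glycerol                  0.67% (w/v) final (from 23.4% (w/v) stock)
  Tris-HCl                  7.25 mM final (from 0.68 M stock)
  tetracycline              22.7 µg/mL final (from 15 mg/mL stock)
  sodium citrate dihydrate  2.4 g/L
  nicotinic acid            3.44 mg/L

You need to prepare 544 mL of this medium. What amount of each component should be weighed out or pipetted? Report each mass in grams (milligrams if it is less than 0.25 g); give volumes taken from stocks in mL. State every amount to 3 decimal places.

L-lysine hydrochloride 221.408 mg; glycerol 15.576 mL; Tris-HCl 5.800 mL; tetracycline 0.823 mL; sodium citrate dihydrate 1.306 g; nicotinic acid 1.871 mg

Target volume = 544 mL = 0.544 L.
L-lysine hydrochloride: 0.407 g/L × 0.544 L = 0.221408 g = 221.408 mg
glycerol: dilute stock: 0.67% ÷ 23.4% × 544 mL = 15.576 mL
Tris-HCl: C1V1 = C2V2 → 7.25 mM × 544 mL ÷ 680 mM = 5.800 mL
tetracycline: C1V1 = C2V2 → 22.7 µg/mL × 544 mL ÷ 15000 µg/mL = 0.823 mL
sodium citrate dihydrate: 2.4 g/L × 0.544 L = 1.306 g
nicotinic acid: 3.44 mg/L × 0.544 L = 1.871 mg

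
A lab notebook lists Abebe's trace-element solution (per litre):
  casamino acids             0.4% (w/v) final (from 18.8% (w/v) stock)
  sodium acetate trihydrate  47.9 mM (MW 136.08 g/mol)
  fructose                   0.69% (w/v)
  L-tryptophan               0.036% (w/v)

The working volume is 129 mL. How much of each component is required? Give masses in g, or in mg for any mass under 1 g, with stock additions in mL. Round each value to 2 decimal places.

Scale factor relative to 1 L: 0.129.
casamino acids: dilute stock: 0.4% ÷ 18.8% × 129 mL = 2.74 mL
sodium acetate trihydrate: 47.9 mmol/L × 136.08 mg/mmol × 0.129 L = 840.85 mg
fructose: 0.69 g per 100 mL × 129 mL ÷ 100 = 0.8901 g = 890.10 mg
L-tryptophan: 0.036 g per 100 mL × 129 mL ÷ 100 = 0.04644 g = 46.44 mg

casamino acids 2.74 mL; sodium acetate trihydrate 840.85 mg; fructose 890.10 mg; L-tryptophan 46.44 mg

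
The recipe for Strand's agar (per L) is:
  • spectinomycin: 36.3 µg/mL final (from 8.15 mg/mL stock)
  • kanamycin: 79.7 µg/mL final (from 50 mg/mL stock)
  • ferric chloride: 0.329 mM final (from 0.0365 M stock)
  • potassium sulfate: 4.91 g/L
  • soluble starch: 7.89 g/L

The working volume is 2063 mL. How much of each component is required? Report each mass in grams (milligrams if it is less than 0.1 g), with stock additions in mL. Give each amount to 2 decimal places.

Working volume: 2063 mL = 2.063 L.
spectinomycin: V = C2·V2/C1 = 36.3 µg/mL × 2063 mL ÷ 8150 µg/mL = 9.19 mL
kanamycin: dilute stock: 79.7 µg/mL × 2063 mL ÷ 50000 µg/mL = 3.29 mL
ferric chloride: V = C2·V2/C1 = 0.329 mM × 2063 mL ÷ 36.5 mM = 18.60 mL
potassium sulfate: 4.91 g/L × 2.063 L = 10.13 g
soluble starch: 7.89 g/L × 2.063 L = 16.28 g

spectinomycin 9.19 mL; kanamycin 3.29 mL; ferric chloride 18.60 mL; potassium sulfate 10.13 g; soluble starch 16.28 g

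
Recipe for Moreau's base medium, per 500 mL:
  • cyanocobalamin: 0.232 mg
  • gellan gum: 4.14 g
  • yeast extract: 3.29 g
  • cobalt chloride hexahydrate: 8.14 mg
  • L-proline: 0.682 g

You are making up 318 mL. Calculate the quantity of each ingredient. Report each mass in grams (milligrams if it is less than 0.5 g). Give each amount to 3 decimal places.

cyanocobalamin 0.148 mg; gellan gum 2.633 g; yeast extract 2.092 g; cobalt chloride hexahydrate 5.177 mg; L-proline 433.752 mg

Scale factor = 318 mL / 500 mL = 0.636.
cyanocobalamin: 0.232 mg × (318 mL / 500 mL) = 0.148 mg
gellan gum: 4.14 g × (318 mL / 500 mL) = 2.633 g
yeast extract: 3.29 g × (318 mL / 500 mL) = 2.092 g
cobalt chloride hexahydrate: 8.14 mg × (318 mL / 500 mL) = 5.177 mg
L-proline: 0.682 g × (318 mL / 500 mL) = 0.433752 g = 433.752 mg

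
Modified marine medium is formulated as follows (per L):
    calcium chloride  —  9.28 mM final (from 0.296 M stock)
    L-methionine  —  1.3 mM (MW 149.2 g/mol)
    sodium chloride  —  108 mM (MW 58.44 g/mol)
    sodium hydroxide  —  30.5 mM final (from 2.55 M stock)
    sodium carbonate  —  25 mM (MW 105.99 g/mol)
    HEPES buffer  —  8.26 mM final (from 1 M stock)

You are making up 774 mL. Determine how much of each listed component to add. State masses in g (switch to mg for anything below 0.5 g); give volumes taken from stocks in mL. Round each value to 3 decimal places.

calcium chloride 24.266 mL; L-methionine 150.125 mg; sodium chloride 4.885 g; sodium hydroxide 9.258 mL; sodium carbonate 2.051 g; HEPES buffer 6.393 mL

Scale factor relative to 1 L: 0.774.
calcium chloride: dilute stock: 9.28 mM × 774 mL ÷ 296 mM = 24.266 mL
L-methionine: 1.3 mmol/L × 149.2 mg/mmol × 0.774 L = 150.125 mg
sodium chloride: 108 mmol/L × 58.44 g/mol × 0.774 L ÷ 1000 = 4.885 g
sodium hydroxide: dilute stock: 30.5 mM × 774 mL ÷ 2550 mM = 9.258 mL
sodium carbonate: 25 mmol/L × 105.99 g/mol × 0.774 L ÷ 1000 = 2.051 g
HEPES buffer: C1V1 = C2V2 → 8.26 mM × 774 mL ÷ 1000 mM = 6.393 mL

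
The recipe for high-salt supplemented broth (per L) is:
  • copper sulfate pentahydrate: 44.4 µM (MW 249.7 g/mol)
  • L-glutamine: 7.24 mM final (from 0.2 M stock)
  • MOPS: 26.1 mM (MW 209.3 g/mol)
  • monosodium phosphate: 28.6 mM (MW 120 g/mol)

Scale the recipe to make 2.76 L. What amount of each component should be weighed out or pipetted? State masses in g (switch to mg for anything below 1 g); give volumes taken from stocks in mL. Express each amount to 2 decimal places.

Working volume: 2.76 L.
copper sulfate pentahydrate: 44.4 µmol/L × 249.7 g/mol × 2.76 L ÷ 1000 = 30.60 mg
L-glutamine: dilute stock: 7.24 mM × 2760 mL ÷ 200 mM = 99.91 mL
MOPS: 26.1 mmol/L × 209.3 g/mol × 2.76 L ÷ 1000 = 15.08 g
monosodium phosphate: 28.6 mmol/L × 120 g/mol × 2.76 L ÷ 1000 = 9.47 g

copper sulfate pentahydrate 30.60 mg; L-glutamine 99.91 mL; MOPS 15.08 g; monosodium phosphate 9.47 g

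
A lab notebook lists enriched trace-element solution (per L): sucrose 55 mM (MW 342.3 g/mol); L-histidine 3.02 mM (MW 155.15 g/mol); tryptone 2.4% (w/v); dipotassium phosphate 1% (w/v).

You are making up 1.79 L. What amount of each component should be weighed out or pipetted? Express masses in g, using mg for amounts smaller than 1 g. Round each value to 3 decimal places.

sucrose 33.699 g; L-histidine 838.710 mg; tryptone 42.960 g; dipotassium phosphate 17.900 g

Scale factor relative to 1 L: 1.79.
sucrose: 55 mmol/L × 342.3 g/mol × 1.79 L ÷ 1000 = 33.699 g
L-histidine: 3.02 mmol/L × 155.15 mg/mmol × 1.79 L = 838.710 mg
tryptone: 2.4% w/v = 24 g/L → 24 × 1.79 L = 42.960 g
dipotassium phosphate: 1% w/v = 10 g/L → 10 × 1.79 L = 17.900 g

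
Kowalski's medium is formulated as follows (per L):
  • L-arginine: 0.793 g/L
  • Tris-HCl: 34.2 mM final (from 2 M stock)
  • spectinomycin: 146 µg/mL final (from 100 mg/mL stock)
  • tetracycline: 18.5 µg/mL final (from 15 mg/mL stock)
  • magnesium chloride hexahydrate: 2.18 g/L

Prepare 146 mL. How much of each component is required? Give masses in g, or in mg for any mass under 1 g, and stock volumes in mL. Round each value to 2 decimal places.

Target volume = 146 mL = 0.146 L.
L-arginine: 0.793 g/L × 0.146 L = 0.115778 g = 115.78 mg
Tris-HCl: C1V1 = C2V2 → 34.2 mM × 146 mL ÷ 2000 mM = 2.50 mL
spectinomycin: C1V1 = C2V2 → 146 µg/mL × 146 mL ÷ 100000 µg/mL = 0.21 mL
tetracycline: V = C2·V2/C1 = 18.5 µg/mL × 146 mL ÷ 15000 µg/mL = 0.18 mL
magnesium chloride hexahydrate: 2.18 g/L × 0.146 L = 0.31828 g = 318.28 mg

L-arginine 115.78 mg; Tris-HCl 2.50 mL; spectinomycin 0.21 mL; tetracycline 0.18 mL; magnesium chloride hexahydrate 318.28 mg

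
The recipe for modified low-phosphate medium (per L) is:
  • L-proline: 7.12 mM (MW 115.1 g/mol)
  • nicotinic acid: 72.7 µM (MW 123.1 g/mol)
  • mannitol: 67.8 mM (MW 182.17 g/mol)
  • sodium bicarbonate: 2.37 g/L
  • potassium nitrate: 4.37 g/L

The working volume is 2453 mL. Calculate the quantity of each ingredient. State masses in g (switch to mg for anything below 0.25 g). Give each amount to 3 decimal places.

Working volume: 2453 mL = 2.453 L.
L-proline: 7.12 mmol/L × 115.1 g/mol × 2.453 L ÷ 1000 = 2.010 g
nicotinic acid: 72.7 µmol/L × 123.1 g/mol × 2.453 L ÷ 1000 = 21.953 mg
mannitol: 67.8 mmol/L × 182.17 g/mol × 2.453 L ÷ 1000 = 30.297 g
sodium bicarbonate: 2.37 g/L × 2.453 L = 5.814 g
potassium nitrate: 4.37 g/L × 2.453 L = 10.720 g

L-proline 2.010 g; nicotinic acid 21.953 mg; mannitol 30.297 g; sodium bicarbonate 5.814 g; potassium nitrate 10.720 g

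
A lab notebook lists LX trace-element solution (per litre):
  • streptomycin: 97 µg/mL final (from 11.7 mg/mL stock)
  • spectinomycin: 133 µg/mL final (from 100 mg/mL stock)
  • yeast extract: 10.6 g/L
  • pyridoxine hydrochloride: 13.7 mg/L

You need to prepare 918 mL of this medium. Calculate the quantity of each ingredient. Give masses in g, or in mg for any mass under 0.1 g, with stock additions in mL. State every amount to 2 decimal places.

streptomycin 7.61 mL; spectinomycin 1.22 mL; yeast extract 9.73 g; pyridoxine hydrochloride 12.58 mg

Working volume: 918 mL = 0.918 L.
streptomycin: C1V1 = C2V2 → 97 µg/mL × 918 mL ÷ 11700 µg/mL = 7.61 mL
spectinomycin: V = C2·V2/C1 = 133 µg/mL × 918 mL ÷ 100000 µg/mL = 1.22 mL
yeast extract: 10.6 g/L × 0.918 L = 9.73 g
pyridoxine hydrochloride: 13.7 mg/L × 0.918 L = 12.58 mg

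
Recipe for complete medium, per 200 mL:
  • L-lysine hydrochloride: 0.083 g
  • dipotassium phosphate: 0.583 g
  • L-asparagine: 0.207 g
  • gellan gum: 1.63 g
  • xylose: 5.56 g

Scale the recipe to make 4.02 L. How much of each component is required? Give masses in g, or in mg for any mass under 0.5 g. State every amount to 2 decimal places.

L-lysine hydrochloride 1.67 g; dipotassium phosphate 11.72 g; L-asparagine 4.16 g; gellan gum 32.76 g; xylose 111.76 g

Scale factor = 4020 mL / 200 mL = 20.1.
L-lysine hydrochloride: 0.083 g × (4020 mL / 200 mL) = 1.67 g
dipotassium phosphate: 0.583 g × (4020 mL / 200 mL) = 11.72 g
L-asparagine: 0.207 g × (4020 mL / 200 mL) = 4.16 g
gellan gum: 1.63 g × (4020 mL / 200 mL) = 32.76 g
xylose: 5.56 g × (4020 mL / 200 mL) = 111.76 g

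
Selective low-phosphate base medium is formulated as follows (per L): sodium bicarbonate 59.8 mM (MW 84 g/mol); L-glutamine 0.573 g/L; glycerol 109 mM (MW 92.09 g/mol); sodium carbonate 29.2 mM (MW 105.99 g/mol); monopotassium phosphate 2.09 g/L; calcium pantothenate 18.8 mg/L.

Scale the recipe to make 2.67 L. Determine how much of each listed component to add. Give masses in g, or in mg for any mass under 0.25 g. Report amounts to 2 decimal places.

Scale factor relative to 1 L: 2.67.
sodium bicarbonate: 59.8 mmol/L × 84 g/mol × 2.67 L ÷ 1000 = 13.41 g
L-glutamine: 0.573 g/L × 2.67 L = 1.53 g
glycerol: 109 mmol/L × 92.09 g/mol × 2.67 L ÷ 1000 = 26.80 g
sodium carbonate: 29.2 mmol/L × 105.99 g/mol × 2.67 L ÷ 1000 = 8.26 g
monopotassium phosphate: 2.09 g/L × 2.67 L = 5.58 g
calcium pantothenate: 18.8 mg/L × 2.67 L = 50.20 mg

sodium bicarbonate 13.41 g; L-glutamine 1.53 g; glycerol 26.80 g; sodium carbonate 8.26 g; monopotassium phosphate 5.58 g; calcium pantothenate 50.20 mg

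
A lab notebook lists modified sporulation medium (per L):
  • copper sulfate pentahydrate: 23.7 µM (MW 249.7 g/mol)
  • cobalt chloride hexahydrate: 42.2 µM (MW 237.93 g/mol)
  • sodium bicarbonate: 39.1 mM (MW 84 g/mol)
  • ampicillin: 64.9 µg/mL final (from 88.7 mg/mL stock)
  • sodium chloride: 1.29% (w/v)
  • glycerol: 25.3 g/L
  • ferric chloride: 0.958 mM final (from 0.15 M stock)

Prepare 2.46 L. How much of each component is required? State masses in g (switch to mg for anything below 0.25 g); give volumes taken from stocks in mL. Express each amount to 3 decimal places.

copper sulfate pentahydrate 14.558 mg; cobalt chloride hexahydrate 24.700 mg; sodium bicarbonate 8.080 g; ampicillin 1.800 mL; sodium chloride 31.734 g; glycerol 62.238 g; ferric chloride 15.711 mL

Scale factor relative to 1 L: 2.46.
copper sulfate pentahydrate: 23.7 µmol/L × 249.7 g/mol × 2.46 L ÷ 1000 = 14.558 mg
cobalt chloride hexahydrate: 42.2 µmol/L × 237.93 g/mol × 2.46 L ÷ 1000 = 24.700 mg
sodium bicarbonate: 39.1 mmol/L × 84 g/mol × 2.46 L ÷ 1000 = 8.080 g
ampicillin: C1V1 = C2V2 → 64.9 µg/mL × 2460 mL ÷ 88700 µg/mL = 1.800 mL
sodium chloride: 1.29% w/v = 12.9 g/L → 12.9 × 2.46 L = 31.734 g
glycerol: 25.3 g/L × 2.46 L = 62.238 g
ferric chloride: V = C2·V2/C1 = 0.958 mM × 2460 mL ÷ 150 mM = 15.711 mL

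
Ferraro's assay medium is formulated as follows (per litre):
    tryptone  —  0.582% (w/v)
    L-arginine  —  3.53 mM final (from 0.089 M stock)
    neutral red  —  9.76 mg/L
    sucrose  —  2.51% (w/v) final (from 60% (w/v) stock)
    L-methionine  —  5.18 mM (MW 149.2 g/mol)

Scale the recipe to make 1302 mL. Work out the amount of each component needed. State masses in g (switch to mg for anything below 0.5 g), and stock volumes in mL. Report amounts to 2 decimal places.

tryptone 7.58 g; L-arginine 51.64 mL; neutral red 12.71 mg; sucrose 54.47 mL; L-methionine 1.01 g

Working volume: 1302 mL = 1.302 L.
tryptone: 0.582% w/v = 5.82 g/L → 5.82 × 1.302 L = 7.58 g
L-arginine: dilute stock: 3.53 mM × 1302 mL ÷ 89 mM = 51.64 mL
neutral red: 9.76 mg/L × 1.302 L = 12.71 mg
sucrose: C1V1 = C2V2 → 2.51% ÷ 60% × 1302 mL = 54.47 mL
L-methionine: 5.18 mmol/L × 149.2 g/mol × 1.302 L ÷ 1000 = 1.01 g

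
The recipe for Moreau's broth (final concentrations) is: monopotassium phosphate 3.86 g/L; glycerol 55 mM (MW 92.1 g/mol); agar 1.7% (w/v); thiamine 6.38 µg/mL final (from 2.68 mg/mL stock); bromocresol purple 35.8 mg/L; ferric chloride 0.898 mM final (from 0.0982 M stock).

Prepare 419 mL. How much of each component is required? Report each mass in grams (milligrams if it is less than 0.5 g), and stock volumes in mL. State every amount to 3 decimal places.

Scale factor relative to 1 L: 0.419.
monopotassium phosphate: 3.86 g/L × 0.419 L = 1.617 g
glycerol: 55 mmol/L × 92.1 g/mol × 0.419 L ÷ 1000 = 2.122 g
agar: 1.7% w/v = 17 g/L → 17 × 0.419 L = 7.123 g
thiamine: V = C2·V2/C1 = 6.38 µg/mL × 419 mL ÷ 2680 µg/mL = 0.997 mL
bromocresol purple: 35.8 mg/L × 0.419 L = 15.000 mg
ferric chloride: V = C2·V2/C1 = 0.898 mM × 419 mL ÷ 98.2 mM = 3.832 mL

monopotassium phosphate 1.617 g; glycerol 2.122 g; agar 7.123 g; thiamine 0.997 mL; bromocresol purple 15.000 mg; ferric chloride 3.832 mL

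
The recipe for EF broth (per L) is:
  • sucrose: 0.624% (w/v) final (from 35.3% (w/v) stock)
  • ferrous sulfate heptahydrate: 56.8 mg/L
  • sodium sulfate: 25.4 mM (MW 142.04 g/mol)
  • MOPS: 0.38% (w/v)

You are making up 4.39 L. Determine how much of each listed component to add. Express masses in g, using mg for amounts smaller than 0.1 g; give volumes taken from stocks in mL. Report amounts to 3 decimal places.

Scale factor relative to 1 L: 4.39.
sucrose: dilute stock: 0.624% ÷ 35.3% × 4390 mL = 77.602 mL
ferrous sulfate heptahydrate: 56.8 mg/L × 4.39 L = 249.352 mg = 0.249 g
sodium sulfate: 25.4 mmol/L × 142.04 g/mol × 4.39 L ÷ 1000 = 15.838 g
MOPS: 0.38% w/v = 3.8 g/L → 3.8 × 4.39 L = 16.682 g

sucrose 77.602 mL; ferrous sulfate heptahydrate 0.249 g; sodium sulfate 15.838 g; MOPS 16.682 g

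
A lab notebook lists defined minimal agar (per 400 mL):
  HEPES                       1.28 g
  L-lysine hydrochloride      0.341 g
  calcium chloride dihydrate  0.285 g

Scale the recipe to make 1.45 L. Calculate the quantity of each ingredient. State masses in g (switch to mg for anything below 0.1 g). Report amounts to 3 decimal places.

Ratio of target to recipe volume: 1450 / 400 = 3.625.
HEPES: 1.28 g × (1450 mL / 400 mL) = 4.640 g
L-lysine hydrochloride: 0.341 g × (1450 mL / 400 mL) = 1.236 g
calcium chloride dihydrate: 0.285 g × (1450 mL / 400 mL) = 1.033 g

HEPES 4.640 g; L-lysine hydrochloride 1.236 g; calcium chloride dihydrate 1.033 g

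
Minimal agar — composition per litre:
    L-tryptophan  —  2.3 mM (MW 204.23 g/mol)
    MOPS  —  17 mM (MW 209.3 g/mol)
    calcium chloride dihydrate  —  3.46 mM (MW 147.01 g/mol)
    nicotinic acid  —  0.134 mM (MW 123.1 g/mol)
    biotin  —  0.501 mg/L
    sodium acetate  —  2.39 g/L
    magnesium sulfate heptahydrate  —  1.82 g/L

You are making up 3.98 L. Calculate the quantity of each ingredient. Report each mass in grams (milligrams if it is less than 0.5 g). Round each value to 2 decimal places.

Working volume: 3.98 L.
L-tryptophan: 2.3 mmol/L × 204.23 g/mol × 3.98 L ÷ 1000 = 1.87 g
MOPS: 17 mmol/L × 209.3 g/mol × 3.98 L ÷ 1000 = 14.16 g
calcium chloride dihydrate: 3.46 mmol/L × 147.01 g/mol × 3.98 L ÷ 1000 = 2.02 g
nicotinic acid: 0.134 mmol/L × 123.1 mg/mmol × 3.98 L = 65.65 mg
biotin: 0.501 mg/L × 3.98 L = 1.99 mg
sodium acetate: 2.39 g/L × 3.98 L = 9.51 g
magnesium sulfate heptahydrate: 1.82 g/L × 3.98 L = 7.24 g

L-tryptophan 1.87 g; MOPS 14.16 g; calcium chloride dihydrate 2.02 g; nicotinic acid 65.65 mg; biotin 1.99 mg; sodium acetate 9.51 g; magnesium sulfate heptahydrate 7.24 g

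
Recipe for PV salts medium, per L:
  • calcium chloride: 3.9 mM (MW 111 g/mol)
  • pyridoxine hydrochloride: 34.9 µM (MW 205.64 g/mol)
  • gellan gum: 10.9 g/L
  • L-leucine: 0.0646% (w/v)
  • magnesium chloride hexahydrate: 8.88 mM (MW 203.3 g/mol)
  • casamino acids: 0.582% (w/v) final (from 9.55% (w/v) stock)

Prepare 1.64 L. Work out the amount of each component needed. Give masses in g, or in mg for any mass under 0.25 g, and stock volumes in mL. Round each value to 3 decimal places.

Working volume: 1.64 L.
calcium chloride: 3.9 mmol/L × 111 g/mol × 1.64 L ÷ 1000 = 0.710 g
pyridoxine hydrochloride: 34.9 µmol/L × 205.64 g/mol × 1.64 L ÷ 1000 = 11.770 mg
gellan gum: 10.9 g/L × 1.64 L = 17.876 g
L-leucine: 0.0646 g per 100 mL × 1640 mL ÷ 100 = 1.059 g
magnesium chloride hexahydrate: 8.88 mmol/L × 203.3 g/mol × 1.64 L ÷ 1000 = 2.961 g
casamino acids: C1V1 = C2V2 → 0.582% ÷ 9.55% × 1640 mL = 99.946 mL

calcium chloride 0.710 g; pyridoxine hydrochloride 11.770 mg; gellan gum 17.876 g; L-leucine 1.059 g; magnesium chloride hexahydrate 2.961 g; casamino acids 99.946 mL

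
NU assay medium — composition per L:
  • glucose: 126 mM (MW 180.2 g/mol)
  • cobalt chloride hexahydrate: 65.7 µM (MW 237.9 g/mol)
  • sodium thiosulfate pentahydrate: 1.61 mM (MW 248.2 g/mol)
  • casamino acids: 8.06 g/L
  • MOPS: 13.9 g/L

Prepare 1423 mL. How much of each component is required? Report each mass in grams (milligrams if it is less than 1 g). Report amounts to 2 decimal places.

glucose 32.31 g; cobalt chloride hexahydrate 22.24 mg; sodium thiosulfate pentahydrate 568.63 mg; casamino acids 11.47 g; MOPS 19.78 g

Target volume = 1423 mL = 1.423 L.
glucose: 126 mmol/L × 180.2 g/mol × 1.423 L ÷ 1000 = 32.31 g
cobalt chloride hexahydrate: 65.7 µmol/L × 237.9 g/mol × 1.423 L ÷ 1000 = 22.24 mg
sodium thiosulfate pentahydrate: 1.61 mmol/L × 248.2 mg/mmol × 1.423 L = 568.63 mg
casamino acids: 8.06 g/L × 1.423 L = 11.47 g
MOPS: 13.9 g/L × 1.423 L = 19.78 g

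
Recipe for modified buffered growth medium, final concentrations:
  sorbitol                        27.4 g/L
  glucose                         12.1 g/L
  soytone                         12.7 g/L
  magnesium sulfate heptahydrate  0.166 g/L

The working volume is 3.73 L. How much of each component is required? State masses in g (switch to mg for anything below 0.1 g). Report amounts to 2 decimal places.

Working volume: 3.73 L.
sorbitol: 27.4 g/L × 3.73 L = 102.20 g
glucose: 12.1 g/L × 3.73 L = 45.13 g
soytone: 12.7 g/L × 3.73 L = 47.37 g
magnesium sulfate heptahydrate: 0.166 g/L × 3.73 L = 0.62 g

sorbitol 102.20 g; glucose 45.13 g; soytone 47.37 g; magnesium sulfate heptahydrate 0.62 g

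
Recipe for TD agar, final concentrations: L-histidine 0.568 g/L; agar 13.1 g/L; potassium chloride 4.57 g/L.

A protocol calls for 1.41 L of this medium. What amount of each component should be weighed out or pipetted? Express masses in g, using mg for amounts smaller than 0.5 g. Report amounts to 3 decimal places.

Working volume: 1.41 L.
L-histidine: 0.568 g/L × 1.41 L = 0.801 g
agar: 13.1 g/L × 1.41 L = 18.471 g
potassium chloride: 4.57 g/L × 1.41 L = 6.444 g

L-histidine 0.801 g; agar 18.471 g; potassium chloride 6.444 g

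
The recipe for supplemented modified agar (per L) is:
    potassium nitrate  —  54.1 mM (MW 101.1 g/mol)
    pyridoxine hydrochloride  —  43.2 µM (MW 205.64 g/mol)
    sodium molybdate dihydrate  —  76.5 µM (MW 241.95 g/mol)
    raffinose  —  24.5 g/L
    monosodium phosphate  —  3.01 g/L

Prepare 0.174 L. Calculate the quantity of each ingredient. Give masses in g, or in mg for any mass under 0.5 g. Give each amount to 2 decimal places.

Working volume: 0.174 L.
potassium nitrate: 54.1 mmol/L × 101.1 g/mol × 0.174 L ÷ 1000 = 0.95 g
pyridoxine hydrochloride: 43.2 µmol/L × 205.64 g/mol × 0.174 L ÷ 1000 = 1.55 mg
sodium molybdate dihydrate: 76.5 µmol/L × 241.95 g/mol × 0.174 L ÷ 1000 = 3.22 mg
raffinose: 24.5 g/L × 0.174 L = 4.26 g
monosodium phosphate: 3.01 g/L × 0.174 L = 0.52 g

potassium nitrate 0.95 g; pyridoxine hydrochloride 1.55 mg; sodium molybdate dihydrate 3.22 mg; raffinose 4.26 g; monosodium phosphate 0.52 g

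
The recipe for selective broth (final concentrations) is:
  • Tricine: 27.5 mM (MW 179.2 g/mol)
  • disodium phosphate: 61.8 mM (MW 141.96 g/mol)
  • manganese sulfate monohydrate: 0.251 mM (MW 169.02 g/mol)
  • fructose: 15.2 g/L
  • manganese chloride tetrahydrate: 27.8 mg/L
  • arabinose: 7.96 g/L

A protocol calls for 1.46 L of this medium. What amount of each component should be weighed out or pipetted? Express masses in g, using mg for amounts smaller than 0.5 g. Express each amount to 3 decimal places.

Tricine 7.195 g; disodium phosphate 12.809 g; manganese sulfate monohydrate 61.939 mg; fructose 22.192 g; manganese chloride tetrahydrate 40.588 mg; arabinose 11.622 g

Working volume: 1.46 L.
Tricine: 27.5 mmol/L × 179.2 g/mol × 1.46 L ÷ 1000 = 7.195 g
disodium phosphate: 61.8 mmol/L × 141.96 g/mol × 1.46 L ÷ 1000 = 12.809 g
manganese sulfate monohydrate: 0.251 mmol/L × 169.02 mg/mmol × 1.46 L = 61.939 mg
fructose: 15.2 g/L × 1.46 L = 22.192 g
manganese chloride tetrahydrate: 27.8 mg/L × 1.46 L = 40.588 mg
arabinose: 7.96 g/L × 1.46 L = 11.622 g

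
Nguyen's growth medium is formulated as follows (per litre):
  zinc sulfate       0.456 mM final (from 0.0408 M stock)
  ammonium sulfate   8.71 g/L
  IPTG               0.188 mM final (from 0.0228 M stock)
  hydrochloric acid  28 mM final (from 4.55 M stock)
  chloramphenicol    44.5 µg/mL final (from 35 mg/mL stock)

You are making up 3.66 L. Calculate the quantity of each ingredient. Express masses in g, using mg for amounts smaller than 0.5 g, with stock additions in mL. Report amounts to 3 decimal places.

zinc sulfate 40.906 mL; ammonium sulfate 31.879 g; IPTG 30.179 mL; hydrochloric acid 22.523 mL; chloramphenicol 4.653 mL

Working volume: 3.66 L.
zinc sulfate: dilute stock: 0.456 mM × 3660 mL ÷ 40.8 mM = 40.906 mL
ammonium sulfate: 8.71 g/L × 3.66 L = 31.879 g
IPTG: V = C2·V2/C1 = 0.188 mM × 3660 mL ÷ 22.8 mM = 30.179 mL
hydrochloric acid: C1V1 = C2V2 → 28 mM × 3660 mL ÷ 4550 mM = 22.523 mL
chloramphenicol: V = C2·V2/C1 = 44.5 µg/mL × 3660 mL ÷ 35000 µg/mL = 4.653 mL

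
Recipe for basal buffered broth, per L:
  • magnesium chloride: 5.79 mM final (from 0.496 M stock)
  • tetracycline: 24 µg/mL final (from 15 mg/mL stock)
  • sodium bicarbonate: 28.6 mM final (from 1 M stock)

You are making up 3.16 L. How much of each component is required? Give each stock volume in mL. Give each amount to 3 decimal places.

magnesium chloride 36.888 mL; tetracycline 5.056 mL; sodium bicarbonate 90.376 mL

Working volume: 3.16 L.
magnesium chloride: C1V1 = C2V2 → 5.79 mM × 3160 mL ÷ 496 mM = 36.888 mL
tetracycline: V = C2·V2/C1 = 24 µg/mL × 3160 mL ÷ 15000 µg/mL = 5.056 mL
sodium bicarbonate: V = C2·V2/C1 = 28.6 mM × 3160 mL ÷ 1000 mM = 90.376 mL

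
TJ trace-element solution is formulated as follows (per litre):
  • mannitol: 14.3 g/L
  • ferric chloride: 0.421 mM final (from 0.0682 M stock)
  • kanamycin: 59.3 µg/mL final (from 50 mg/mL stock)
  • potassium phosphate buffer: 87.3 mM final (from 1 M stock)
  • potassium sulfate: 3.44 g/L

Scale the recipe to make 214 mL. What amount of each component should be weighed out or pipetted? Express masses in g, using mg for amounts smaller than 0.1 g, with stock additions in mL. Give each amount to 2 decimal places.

mannitol 3.06 g; ferric chloride 1.32 mL; kanamycin 0.25 mL; potassium phosphate buffer 18.68 mL; potassium sulfate 0.74 g

Scale factor relative to 1 L: 0.214.
mannitol: 14.3 g/L × 0.214 L = 3.06 g
ferric chloride: C1V1 = C2V2 → 0.421 mM × 214 mL ÷ 68.2 mM = 1.32 mL
kanamycin: V = C2·V2/C1 = 59.3 µg/mL × 214 mL ÷ 50000 µg/mL = 0.25 mL
potassium phosphate buffer: V = C2·V2/C1 = 87.3 mM × 214 mL ÷ 1000 mM = 18.68 mL
potassium sulfate: 3.44 g/L × 0.214 L = 0.74 g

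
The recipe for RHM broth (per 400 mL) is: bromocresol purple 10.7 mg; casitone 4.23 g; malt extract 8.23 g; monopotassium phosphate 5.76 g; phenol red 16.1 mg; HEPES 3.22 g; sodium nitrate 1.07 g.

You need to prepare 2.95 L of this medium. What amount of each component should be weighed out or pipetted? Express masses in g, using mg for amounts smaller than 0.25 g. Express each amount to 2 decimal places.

bromocresol purple 78.91 mg; casitone 31.20 g; malt extract 60.70 g; monopotassium phosphate 42.48 g; phenol red 118.74 mg; HEPES 23.75 g; sodium nitrate 7.89 g

Scale factor = 2950 mL / 400 mL = 7.375.
bromocresol purple: 10.7 mg × (2950 mL / 400 mL) = 78.91 mg
casitone: 4.23 g × (2950 mL / 400 mL) = 31.20 g
malt extract: 8.23 g × (2950 mL / 400 mL) = 60.70 g
monopotassium phosphate: 5.76 g × (2950 mL / 400 mL) = 42.48 g
phenol red: 16.1 mg × (2950 mL / 400 mL) = 118.74 mg
HEPES: 3.22 g × (2950 mL / 400 mL) = 23.75 g
sodium nitrate: 1.07 g × (2950 mL / 400 mL) = 7.89 g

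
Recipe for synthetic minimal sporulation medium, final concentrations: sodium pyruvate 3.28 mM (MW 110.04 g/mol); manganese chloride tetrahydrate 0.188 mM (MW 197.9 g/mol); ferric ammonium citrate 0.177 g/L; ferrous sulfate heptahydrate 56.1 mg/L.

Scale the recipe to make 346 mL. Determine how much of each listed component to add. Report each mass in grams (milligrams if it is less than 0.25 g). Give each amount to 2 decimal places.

sodium pyruvate 124.88 mg; manganese chloride tetrahydrate 12.87 mg; ferric ammonium citrate 61.24 mg; ferrous sulfate heptahydrate 19.41 mg

Target volume = 346 mL = 0.346 L.
sodium pyruvate: 3.28 mmol/L × 110.04 mg/mmol × 0.346 L = 124.88 mg
manganese chloride tetrahydrate: 0.188 mmol/L × 197.9 mg/mmol × 0.346 L = 12.87 mg
ferric ammonium citrate: 0.177 g/L × 0.346 L = 0.061242 g = 61.24 mg
ferrous sulfate heptahydrate: 56.1 mg/L × 0.346 L = 19.41 mg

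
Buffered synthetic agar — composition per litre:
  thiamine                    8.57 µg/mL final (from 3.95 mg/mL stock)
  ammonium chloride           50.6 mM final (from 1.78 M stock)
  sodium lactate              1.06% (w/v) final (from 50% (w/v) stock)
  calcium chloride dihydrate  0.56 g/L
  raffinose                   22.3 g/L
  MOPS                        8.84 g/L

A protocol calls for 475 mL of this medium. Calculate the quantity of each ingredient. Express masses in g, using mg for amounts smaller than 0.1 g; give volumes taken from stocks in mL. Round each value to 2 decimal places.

thiamine 1.03 mL; ammonium chloride 13.50 mL; sodium lactate 10.07 mL; calcium chloride dihydrate 0.27 g; raffinose 10.59 g; MOPS 4.20 g

Scale factor relative to 1 L: 0.475.
thiamine: dilute stock: 8.57 µg/mL × 475 mL ÷ 3950 µg/mL = 1.03 mL
ammonium chloride: dilute stock: 50.6 mM × 475 mL ÷ 1780 mM = 13.50 mL
sodium lactate: V = C2·V2/C1 = 1.06% ÷ 50% × 475 mL = 10.07 mL
calcium chloride dihydrate: 0.56 g/L × 0.475 L = 0.27 g
raffinose: 22.3 g/L × 0.475 L = 10.59 g
MOPS: 8.84 g/L × 0.475 L = 4.20 g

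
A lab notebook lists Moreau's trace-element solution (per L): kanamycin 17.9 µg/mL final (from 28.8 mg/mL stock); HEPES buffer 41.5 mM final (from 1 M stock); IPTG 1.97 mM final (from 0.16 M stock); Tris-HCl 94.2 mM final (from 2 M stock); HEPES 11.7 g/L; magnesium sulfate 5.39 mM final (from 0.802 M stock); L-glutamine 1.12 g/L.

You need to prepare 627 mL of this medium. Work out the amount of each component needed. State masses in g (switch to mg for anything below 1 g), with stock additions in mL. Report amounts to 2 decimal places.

Scale factor relative to 1 L: 0.627.
kanamycin: V = C2·V2/C1 = 17.9 µg/mL × 627 mL ÷ 28800 µg/mL = 0.39 mL
HEPES buffer: C1V1 = C2V2 → 41.5 mM × 627 mL ÷ 1000 mM = 26.02 mL
IPTG: V = C2·V2/C1 = 1.97 mM × 627 mL ÷ 160 mM = 7.72 mL
Tris-HCl: V = C2·V2/C1 = 94.2 mM × 627 mL ÷ 2000 mM = 29.53 mL
HEPES: 11.7 g/L × 0.627 L = 7.34 g
magnesium sulfate: C1V1 = C2V2 → 5.39 mM × 627 mL ÷ 802 mM = 4.21 mL
L-glutamine: 1.12 g/L × 0.627 L = 0.70224 g = 702.24 mg

kanamycin 0.39 mL; HEPES buffer 26.02 mL; IPTG 7.72 mL; Tris-HCl 29.53 mL; HEPES 7.34 g; magnesium sulfate 4.21 mL; L-glutamine 702.24 mg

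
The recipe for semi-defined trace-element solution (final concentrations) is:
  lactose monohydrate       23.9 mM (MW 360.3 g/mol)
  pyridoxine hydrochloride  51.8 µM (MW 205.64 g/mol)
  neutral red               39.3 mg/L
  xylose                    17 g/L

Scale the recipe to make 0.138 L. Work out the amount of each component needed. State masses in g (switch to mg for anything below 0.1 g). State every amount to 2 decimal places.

lactose monohydrate 1.19 g; pyridoxine hydrochloride 1.47 mg; neutral red 5.42 mg; xylose 2.35 g

Working volume: 0.138 L.
lactose monohydrate: 23.9 mmol/L × 360.3 g/mol × 0.138 L ÷ 1000 = 1.19 g
pyridoxine hydrochloride: 51.8 µmol/L × 205.64 g/mol × 0.138 L ÷ 1000 = 1.47 mg
neutral red: 39.3 mg/L × 0.138 L = 5.42 mg
xylose: 17 g/L × 0.138 L = 2.35 g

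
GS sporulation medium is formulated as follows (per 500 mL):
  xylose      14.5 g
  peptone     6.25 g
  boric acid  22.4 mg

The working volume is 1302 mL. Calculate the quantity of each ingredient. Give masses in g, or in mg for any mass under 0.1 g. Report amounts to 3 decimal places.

Ratio of target to recipe volume: 1302 / 500 = 2.604.
xylose: 14.5 g × (1302 mL / 500 mL) = 37.758 g
peptone: 6.25 g × (1302 mL / 500 mL) = 16.275 g
boric acid: 22.4 mg × (1302 mL / 500 mL) = 58.330 mg

xylose 37.758 g; peptone 16.275 g; boric acid 58.330 mg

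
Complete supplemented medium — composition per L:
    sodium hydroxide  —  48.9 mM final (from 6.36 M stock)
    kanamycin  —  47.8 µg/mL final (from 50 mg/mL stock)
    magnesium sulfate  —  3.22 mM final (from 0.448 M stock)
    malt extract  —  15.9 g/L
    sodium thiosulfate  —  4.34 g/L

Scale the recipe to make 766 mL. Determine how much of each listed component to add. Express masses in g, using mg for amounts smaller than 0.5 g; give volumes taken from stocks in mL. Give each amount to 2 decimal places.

sodium hydroxide 5.89 mL; kanamycin 0.73 mL; magnesium sulfate 5.51 mL; malt extract 12.18 g; sodium thiosulfate 3.32 g

Target volume = 766 mL = 0.766 L.
sodium hydroxide: C1V1 = C2V2 → 48.9 mM × 766 mL ÷ 6360 mM = 5.89 mL
kanamycin: C1V1 = C2V2 → 47.8 µg/mL × 766 mL ÷ 50000 µg/mL = 0.73 mL
magnesium sulfate: V = C2·V2/C1 = 3.22 mM × 766 mL ÷ 448 mM = 5.51 mL
malt extract: 15.9 g/L × 0.766 L = 12.18 g
sodium thiosulfate: 4.34 g/L × 0.766 L = 3.32 g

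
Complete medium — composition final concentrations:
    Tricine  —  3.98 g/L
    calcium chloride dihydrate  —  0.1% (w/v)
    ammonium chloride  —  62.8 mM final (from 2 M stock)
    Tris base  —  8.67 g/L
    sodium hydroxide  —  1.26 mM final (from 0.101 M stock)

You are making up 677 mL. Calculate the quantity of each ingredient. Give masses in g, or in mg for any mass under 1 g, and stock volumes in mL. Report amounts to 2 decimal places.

Tricine 2.69 g; calcium chloride dihydrate 677.00 mg; ammonium chloride 21.26 mL; Tris base 5.87 g; sodium hydroxide 8.45 mL

Target volume = 677 mL = 0.677 L.
Tricine: 3.98 g/L × 0.677 L = 2.69 g
calcium chloride dihydrate: 0.1% w/v = 1 g/L → 1 × 0.677 L = 0.677 g = 677.00 mg
ammonium chloride: V = C2·V2/C1 = 62.8 mM × 677 mL ÷ 2000 mM = 21.26 mL
Tris base: 8.67 g/L × 0.677 L = 5.87 g
sodium hydroxide: V = C2·V2/C1 = 1.26 mM × 677 mL ÷ 101 mM = 8.45 mL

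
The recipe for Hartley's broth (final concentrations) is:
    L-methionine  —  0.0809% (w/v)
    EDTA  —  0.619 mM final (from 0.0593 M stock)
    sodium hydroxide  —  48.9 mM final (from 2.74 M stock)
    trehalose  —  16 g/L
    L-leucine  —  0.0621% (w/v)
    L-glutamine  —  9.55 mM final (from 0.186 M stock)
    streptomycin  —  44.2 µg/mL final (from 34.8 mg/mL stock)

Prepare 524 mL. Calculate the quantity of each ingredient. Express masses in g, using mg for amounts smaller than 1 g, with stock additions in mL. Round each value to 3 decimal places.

Target volume = 524 mL = 0.524 L.
L-methionine: 0.0809% w/v = 0.809 g/L → 0.809 × 0.524 L = 0.423916 g = 423.916 mg
EDTA: C1V1 = C2V2 → 0.619 mM × 524 mL ÷ 59.3 mM = 5.470 mL
sodium hydroxide: C1V1 = C2V2 → 48.9 mM × 524 mL ÷ 2740 mM = 9.352 mL
trehalose: 16 g/L × 0.524 L = 8.384 g
L-leucine: 0.0621 g per 100 mL × 524 mL ÷ 100 = 0.325404 g = 325.404 mg
L-glutamine: V = C2·V2/C1 = 9.55 mM × 524 mL ÷ 186 mM = 26.904 mL
streptomycin: V = C2·V2/C1 = 44.2 µg/mL × 524 mL ÷ 34800 µg/mL = 0.666 mL

L-methionine 423.916 mg; EDTA 5.470 mL; sodium hydroxide 9.352 mL; trehalose 8.384 g; L-leucine 325.404 mg; L-glutamine 26.904 mL; streptomycin 0.666 mL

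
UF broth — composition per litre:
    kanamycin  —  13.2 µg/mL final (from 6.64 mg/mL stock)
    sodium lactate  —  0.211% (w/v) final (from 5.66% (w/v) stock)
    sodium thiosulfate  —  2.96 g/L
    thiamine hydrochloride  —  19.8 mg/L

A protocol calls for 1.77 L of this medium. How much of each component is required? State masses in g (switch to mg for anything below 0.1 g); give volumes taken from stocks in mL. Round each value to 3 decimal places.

kanamycin 3.519 mL; sodium lactate 65.984 mL; sodium thiosulfate 5.239 g; thiamine hydrochloride 35.046 mg

Working volume: 1.77 L.
kanamycin: dilute stock: 13.2 µg/mL × 1770 mL ÷ 6640 µg/mL = 3.519 mL
sodium lactate: C1V1 = C2V2 → 0.211% ÷ 5.66% × 1770 mL = 65.984 mL
sodium thiosulfate: 2.96 g/L × 1.77 L = 5.239 g
thiamine hydrochloride: 19.8 mg/L × 1.77 L = 35.046 mg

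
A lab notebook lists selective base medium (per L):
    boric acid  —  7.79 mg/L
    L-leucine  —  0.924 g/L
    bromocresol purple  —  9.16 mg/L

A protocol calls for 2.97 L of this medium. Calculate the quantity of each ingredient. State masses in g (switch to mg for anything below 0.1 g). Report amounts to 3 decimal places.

Working volume: 2.97 L.
boric acid: 7.79 mg/L × 2.97 L = 23.136 mg
L-leucine: 0.924 g/L × 2.97 L = 2.744 g
bromocresol purple: 9.16 mg/L × 2.97 L = 27.205 mg

boric acid 23.136 mg; L-leucine 2.744 g; bromocresol purple 27.205 mg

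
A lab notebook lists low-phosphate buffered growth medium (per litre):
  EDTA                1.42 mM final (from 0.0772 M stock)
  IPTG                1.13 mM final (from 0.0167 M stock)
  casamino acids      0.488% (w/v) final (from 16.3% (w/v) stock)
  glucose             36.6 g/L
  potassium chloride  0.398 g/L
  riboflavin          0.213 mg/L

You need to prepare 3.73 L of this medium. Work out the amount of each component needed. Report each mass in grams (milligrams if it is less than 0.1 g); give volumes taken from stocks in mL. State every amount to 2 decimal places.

Working volume: 3.73 L.
EDTA: dilute stock: 1.42 mM × 3730 mL ÷ 77.2 mM = 68.61 mL
IPTG: dilute stock: 1.13 mM × 3730 mL ÷ 16.7 mM = 252.39 mL
casamino acids: V = C2·V2/C1 = 0.488% ÷ 16.3% × 3730 mL = 111.67 mL
glucose: 36.6 g/L × 3.73 L = 136.52 g
potassium chloride: 0.398 g/L × 3.73 L = 1.48 g
riboflavin: 0.213 mg/L × 3.73 L = 0.79 mg

EDTA 68.61 mL; IPTG 252.39 mL; casamino acids 111.67 mL; glucose 136.52 g; potassium chloride 1.48 g; riboflavin 0.79 mg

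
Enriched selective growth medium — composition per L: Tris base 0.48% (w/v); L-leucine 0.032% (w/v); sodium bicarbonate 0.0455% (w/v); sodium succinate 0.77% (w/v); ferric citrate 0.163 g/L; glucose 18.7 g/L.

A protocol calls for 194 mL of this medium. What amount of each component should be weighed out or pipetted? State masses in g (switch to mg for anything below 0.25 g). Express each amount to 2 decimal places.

Tris base 0.93 g; L-leucine 62.08 mg; sodium bicarbonate 88.27 mg; sodium succinate 1.49 g; ferric citrate 31.62 mg; glucose 3.63 g

Working volume: 194 mL = 0.194 L.
Tris base: 0.48% w/v = 4.8 g/L → 4.8 × 0.194 L = 0.93 g
L-leucine: 0.032 g per 100 mL × 194 mL ÷ 100 = 0.06208 g = 62.08 mg
sodium bicarbonate: 0.0455 g per 100 mL × 194 mL ÷ 100 = 0.08827 g = 88.27 mg
sodium succinate: 0.77 g per 100 mL × 194 mL ÷ 100 = 1.49 g
ferric citrate: 0.163 g/L × 0.194 L = 0.031622 g = 31.62 mg
glucose: 18.7 g/L × 0.194 L = 3.63 g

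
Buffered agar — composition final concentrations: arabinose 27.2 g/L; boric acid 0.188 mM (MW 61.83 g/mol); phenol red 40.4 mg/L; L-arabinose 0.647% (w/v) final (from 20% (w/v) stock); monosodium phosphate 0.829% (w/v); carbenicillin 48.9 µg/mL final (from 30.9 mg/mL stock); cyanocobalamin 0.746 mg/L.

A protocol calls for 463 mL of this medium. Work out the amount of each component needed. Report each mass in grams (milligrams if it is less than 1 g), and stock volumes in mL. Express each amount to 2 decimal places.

Target volume = 463 mL = 0.463 L.
arabinose: 27.2 g/L × 0.463 L = 12.59 g
boric acid: 0.188 mmol/L × 61.83 mg/mmol × 0.463 L = 5.38 mg
phenol red: 40.4 mg/L × 0.463 L = 18.71 mg
L-arabinose: V = C2·V2/C1 = 0.647% ÷ 20% × 463 mL = 14.98 mL
monosodium phosphate: 0.829 g per 100 mL × 463 mL ÷ 100 = 3.84 g
carbenicillin: C1V1 = C2V2 → 48.9 µg/mL × 463 mL ÷ 30900 µg/mL = 0.73 mL
cyanocobalamin: 0.746 mg/L × 0.463 L = 0.35 mg

arabinose 12.59 g; boric acid 5.38 mg; phenol red 18.71 mg; L-arabinose 14.98 mL; monosodium phosphate 3.84 g; carbenicillin 0.73 mL; cyanocobalamin 0.35 mg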